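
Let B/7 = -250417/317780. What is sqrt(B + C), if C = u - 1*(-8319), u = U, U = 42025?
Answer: sqrt(1270846979392445)/158890 ≈ 224.36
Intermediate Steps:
u = 42025
B = -1752919/317780 (B = 7*(-250417/317780) = -1752919/317780 ≈ -5.5161)
C = 50344 (C = 42025 - 1*(-8319) = 42025 + 8319 = 50344)
sqrt(B + C) = sqrt(-1752919/317780 + 50344) = sqrt(15996563401/317780) = sqrt(1270846979392445)/158890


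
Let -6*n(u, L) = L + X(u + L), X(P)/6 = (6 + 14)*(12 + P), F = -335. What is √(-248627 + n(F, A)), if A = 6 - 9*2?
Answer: 5*I*√9677 ≈ 491.86*I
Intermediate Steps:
X(P) = 1440 + 120*P (X(P) = 6*((6 + 14)*(12 + P)) = 6*(20*(12 + P)) = 6*(240 + 20*P) = 1440 + 120*P)
A = -12 (A = 6 - 18 = -12)
n(u, L) = -240 - 20*u - 121*L/6 (n(u, L) = -(L + (1440 + 120*(u + L)))/6 = -(L + (1440 + 120*(L + u)))/6 = -(L + (1440 + (120*L + 120*u)))/6 = -(L + (1440 + 120*L + 120*u))/6 = -(1440 + 120*u + 121*L)/6 = -240 - 20*u - 121*L/6)
√(-248627 + n(F, A)) = √(-248627 + (-240 - 20*(-335) - 121/6*(-12))) = √(-248627 + (-240 + 6700 + 242)) = √(-248627 + 6702) = √(-241925) = 5*I*√9677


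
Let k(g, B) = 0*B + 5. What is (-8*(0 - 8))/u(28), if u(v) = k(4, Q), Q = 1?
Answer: 64/5 ≈ 12.800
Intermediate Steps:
k(g, B) = 5 (k(g, B) = 0 + 5 = 5)
u(v) = 5
(-8*(0 - 8))/u(28) = -8*(0 - 8)/5 = -8*(-8)*(⅕) = 64*(⅕) = 64/5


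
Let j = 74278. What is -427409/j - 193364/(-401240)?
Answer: -9820680998/1862706545 ≈ -5.2723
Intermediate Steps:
-427409/j - 193364/(-401240) = -427409/74278 - 193364/(-401240) = -427409*1/74278 - 193364*(-1/401240) = -427409/74278 + 48341/100310 = -9820680998/1862706545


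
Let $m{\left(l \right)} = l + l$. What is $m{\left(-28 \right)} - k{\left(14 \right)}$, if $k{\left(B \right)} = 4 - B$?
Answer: $-46$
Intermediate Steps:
$m{\left(l \right)} = 2 l$
$m{\left(-28 \right)} - k{\left(14 \right)} = 2 \left(-28\right) - \left(4 - 14\right) = -56 - \left(4 - 14\right) = -56 - -10 = -56 + 10 = -46$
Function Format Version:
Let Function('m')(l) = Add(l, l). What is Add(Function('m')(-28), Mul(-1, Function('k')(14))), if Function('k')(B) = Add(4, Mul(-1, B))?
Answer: -46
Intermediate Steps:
Function('m')(l) = Mul(2, l)
Add(Function('m')(-28), Mul(-1, Function('k')(14))) = Add(Mul(2, -28), Mul(-1, Add(4, Mul(-1, 14)))) = Add(-56, Mul(-1, Add(4, -14))) = Add(-56, Mul(-1, -10)) = Add(-56, 10) = -46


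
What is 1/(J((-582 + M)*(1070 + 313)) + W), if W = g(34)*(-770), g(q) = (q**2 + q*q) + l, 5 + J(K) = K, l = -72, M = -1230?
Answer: -1/4230801 ≈ -2.3636e-7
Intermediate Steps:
J(K) = -5 + K
g(q) = -72 + 2*q**2 (g(q) = (q**2 + q*q) - 72 = (q**2 + q**2) - 72 = 2*q**2 - 72 = -72 + 2*q**2)
W = -1724800 (W = (-72 + 2*34**2)*(-770) = (-72 + 2*1156)*(-770) = (-72 + 2312)*(-770) = 2240*(-770) = -1724800)
1/(J((-582 + M)*(1070 + 313)) + W) = 1/((-5 + (-582 - 1230)*(1070 + 313)) - 1724800) = 1/((-5 - 1812*1383) - 1724800) = 1/((-5 - 2505996) - 1724800) = 1/(-2506001 - 1724800) = 1/(-4230801) = -1/4230801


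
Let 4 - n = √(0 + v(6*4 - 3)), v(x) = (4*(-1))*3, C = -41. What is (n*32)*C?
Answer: -5248 + 2624*I*√3 ≈ -5248.0 + 4544.9*I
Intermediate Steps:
v(x) = -12 (v(x) = -4*3 = -12)
n = 4 - 2*I*√3 (n = 4 - √(0 - 12) = 4 - √(-12) = 4 - 2*I*√3 ≈ 4.0 - 3.4641*I)
(n*32)*C = ((4 - 2*I*√3)*32)*(-41) = (128 - 64*I*√3)*(-41) = -5248 + 2624*I*√3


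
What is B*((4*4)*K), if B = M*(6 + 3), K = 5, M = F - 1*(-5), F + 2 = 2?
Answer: 3600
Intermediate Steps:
F = 0 (F = -2 + 2 = 0)
M = 5 (M = 0 - 1*(-5) = 0 + 5 = 5)
B = 45 (B = 5*(6 + 3) = 5*9 = 45)
B*((4*4)*K) = 45*((4*4)*5) = 45*(16*5) = 45*80 = 3600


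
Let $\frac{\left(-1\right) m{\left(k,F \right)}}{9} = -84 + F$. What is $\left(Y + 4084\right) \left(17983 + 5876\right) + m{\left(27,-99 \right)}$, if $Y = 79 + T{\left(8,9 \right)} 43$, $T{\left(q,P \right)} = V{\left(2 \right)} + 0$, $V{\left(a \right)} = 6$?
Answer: $105482286$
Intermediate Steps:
$T{\left(q,P \right)} = 6$ ($T{\left(q,P \right)} = 6 + 0 = 6$)
$m{\left(k,F \right)} = 756 - 9 F$ ($m{\left(k,F \right)} = - 9 \left(-84 + F\right) = 756 - 9 F$)
$Y = 337$ ($Y = 79 + 6 \cdot 43 = 79 + 258 = 337$)
$\left(Y + 4084\right) \left(17983 + 5876\right) + m{\left(27,-99 \right)} = \left(337 + 4084\right) \left(17983 + 5876\right) + \left(756 - -891\right) = 4421 \cdot 23859 + \left(756 + 891\right) = 105480639 + 1647 = 105482286$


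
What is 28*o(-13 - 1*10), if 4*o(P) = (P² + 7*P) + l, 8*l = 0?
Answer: 2576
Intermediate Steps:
l = 0 (l = (⅛)*0 = 0)
o(P) = P²/4 + 7*P/4 (o(P) = ((P² + 7*P) + 0)/4 = (P² + 7*P)/4 = P²/4 + 7*P/4)
28*o(-13 - 1*10) = 28*((-13 - 1*10)*(7 + (-13 - 1*10))/4) = 28*((-13 - 10)*(7 + (-13 - 10))/4) = 28*((¼)*(-23)*(7 - 23)) = 28*((¼)*(-23)*(-16)) = 28*92 = 2576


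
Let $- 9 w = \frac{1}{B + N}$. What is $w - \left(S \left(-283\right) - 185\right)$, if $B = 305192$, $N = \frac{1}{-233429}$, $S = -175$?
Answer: $- \frac{31635128974983449}{641165970303} \approx -49340.0$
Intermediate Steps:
$N = - \frac{1}{233429} \approx -4.284 \cdot 10^{-6}$
$w = - \frac{233429}{641165970303}$ ($w = - \frac{1}{9 \left(305192 - \frac{1}{233429}\right)} = - \frac{1}{9 \cdot \frac{71240663367}{233429}} = \left(- \frac{1}{9}\right) \frac{233429}{71240663367} = - \frac{233429}{641165970303} \approx -3.6407 \cdot 10^{-7}$)
$w - \left(S \left(-283\right) - 185\right) = - \frac{233429}{641165970303} - \left(\left(-175\right) \left(-283\right) - 185\right) = - \frac{233429}{641165970303} - \left(49525 - 185\right) = - \frac{233429}{641165970303} - 49340 = - \frac{31635128974983449}{641165970303}$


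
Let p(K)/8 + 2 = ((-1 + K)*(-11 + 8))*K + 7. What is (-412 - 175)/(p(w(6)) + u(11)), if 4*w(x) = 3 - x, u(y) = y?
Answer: -1174/39 ≈ -30.103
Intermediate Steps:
w(x) = ¾ - x/4 (w(x) = (3 - x)/4 = ¾ - x/4)
p(K) = 40 + 8*K*(3 - 3*K) (p(K) = -16 + 8*(((-1 + K)*(-11 + 8))*K + 7) = -16 + 8*(((-1 + K)*(-3))*K + 7) = -16 + 8*((3 - 3*K)*K + 7) = -16 + 8*(K*(3 - 3*K) + 7) = -16 + 8*(7 + K*(3 - 3*K)) = -16 + (56 + 8*K*(3 - 3*K)) = 40 + 8*K*(3 - 3*K))
(-412 - 175)/(p(w(6)) + u(11)) = (-412 - 175)/((40 - 24*(¾ - ¼*6)² + 24*(¾ - ¼*6)) + 11) = -587/((40 - 24*(¾ - 3/2)² + 24*(¾ - 3/2)) + 11) = -587/((40 - 24*(-¾)² + 24*(-¾)) + 11) = -587/((40 - 24*9/16 - 18) + 11) = -587/((40 - 27/2 - 18) + 11) = -587/(17/2 + 11) = -587/39/2 = -587*2/39 = -1174/39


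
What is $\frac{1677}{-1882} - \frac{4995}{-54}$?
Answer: $\frac{86204}{941} \approx 91.609$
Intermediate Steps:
$\frac{1677}{-1882} - \frac{4995}{-54} = 1677 \left(- \frac{1}{1882}\right) - - \frac{185}{2} = - \frac{1677}{1882} + \frac{185}{2} = \frac{86204}{941}$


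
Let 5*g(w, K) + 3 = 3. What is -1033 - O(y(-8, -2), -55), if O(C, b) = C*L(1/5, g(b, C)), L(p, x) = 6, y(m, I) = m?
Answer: -985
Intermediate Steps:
g(w, K) = 0 (g(w, K) = -⅗ + (⅕)*3 = -⅗ + ⅗ = 0)
O(C, b) = 6*C (O(C, b) = C*6 = 6*C)
-1033 - O(y(-8, -2), -55) = -1033 - 6*(-8) = -1033 - 1*(-48) = -1033 + 48 = -985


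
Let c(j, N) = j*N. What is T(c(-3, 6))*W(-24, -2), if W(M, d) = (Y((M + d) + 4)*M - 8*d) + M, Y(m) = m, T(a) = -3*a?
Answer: 28080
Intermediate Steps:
c(j, N) = N*j
W(M, d) = M - 8*d + M*(4 + M + d) (W(M, d) = (((M + d) + 4)*M - 8*d) + M = ((4 + M + d)*M - 8*d) + M = (M*(4 + M + d) - 8*d) + M = (-8*d + M*(4 + M + d)) + M = M - 8*d + M*(4 + M + d))
T(c(-3, 6))*W(-24, -2) = (-18*(-3))*(-24 - 8*(-2) - 24*(4 - 24 - 2)) = (-3*(-18))*(-24 + 16 - 24*(-22)) = 54*(-24 + 16 + 528) = 54*520 = 28080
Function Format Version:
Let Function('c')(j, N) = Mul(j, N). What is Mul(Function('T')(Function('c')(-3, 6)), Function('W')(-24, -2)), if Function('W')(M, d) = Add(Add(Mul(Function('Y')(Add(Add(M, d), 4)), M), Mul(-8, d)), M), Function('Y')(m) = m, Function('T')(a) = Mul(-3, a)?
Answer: 28080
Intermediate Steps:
Function('c')(j, N) = Mul(N, j)
Function('W')(M, d) = Add(M, Mul(-8, d), Mul(M, Add(4, M, d))) (Function('W')(M, d) = Add(Add(Mul(Add(Add(M, d), 4), M), Mul(-8, d)), M) = Add(Add(Mul(Add(4, M, d), M), Mul(-8, d)), M) = Add(Add(Mul(M, Add(4, M, d)), Mul(-8, d)), M) = Add(Add(Mul(-8, d), Mul(M, Add(4, M, d))), M) = Add(M, Mul(-8, d), Mul(M, Add(4, M, d))))
Mul(Function('T')(Function('c')(-3, 6)), Function('W')(-24, -2)) = Mul(Mul(-3, Mul(6, -3)), Add(-24, Mul(-8, -2), Mul(-24, Add(4, -24, -2)))) = Mul(Mul(-3, -18), Add(-24, 16, Mul(-24, -22))) = Mul(54, Add(-24, 16, 528)) = Mul(54, 520) = 28080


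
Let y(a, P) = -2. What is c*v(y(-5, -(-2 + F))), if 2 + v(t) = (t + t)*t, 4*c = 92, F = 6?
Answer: 138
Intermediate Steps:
c = 23 (c = (¼)*92 = 23)
v(t) = -2 + 2*t² (v(t) = -2 + (t + t)*t = -2 + (2*t)*t = -2 + 2*t²)
c*v(y(-5, -(-2 + F))) = 23*(-2 + 2*(-2)²) = 23*(-2 + 2*4) = 23*(-2 + 8) = 23*6 = 138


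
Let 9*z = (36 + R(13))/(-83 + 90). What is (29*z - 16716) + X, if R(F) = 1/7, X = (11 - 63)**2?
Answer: -6171955/441 ≈ -13995.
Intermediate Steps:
X = 2704 (X = (-52)**2 = 2704)
R(F) = 1/7 (R(F) = 1*(1/7) = 1/7)
z = 253/441 (z = ((36 + 1/7)/(-83 + 90))/9 = ((253/7)/7)/9 = ((253/7)*(1/7))/9 = (1/9)*(253/49) = 253/441 ≈ 0.57370)
(29*z - 16716) + X = (29*(253/441) - 16716) + 2704 = (7337/441 - 16716) + 2704 = -7364419/441 + 2704 = -6171955/441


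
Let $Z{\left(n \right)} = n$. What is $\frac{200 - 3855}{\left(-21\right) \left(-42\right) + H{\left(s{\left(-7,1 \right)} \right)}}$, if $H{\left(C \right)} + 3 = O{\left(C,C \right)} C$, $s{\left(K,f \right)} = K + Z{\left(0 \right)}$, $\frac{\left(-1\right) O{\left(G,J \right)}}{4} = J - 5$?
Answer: $- \frac{3655}{543} \approx -6.7311$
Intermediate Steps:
$O{\left(G,J \right)} = 20 - 4 J$ ($O{\left(G,J \right)} = - 4 \left(J - 5\right) = - 4 \left(-5 + J\right) = 20 - 4 J$)
$s{\left(K,f \right)} = K$ ($s{\left(K,f \right)} = K + 0 = K$)
$H{\left(C \right)} = -3 + C \left(20 - 4 C\right)$ ($H{\left(C \right)} = -3 + \left(20 - 4 C\right) C = -3 + C \left(20 - 4 C\right)$)
$\frac{200 - 3855}{\left(-21\right) \left(-42\right) + H{\left(s{\left(-7,1 \right)} \right)}} = \frac{200 - 3855}{\left(-21\right) \left(-42\right) - \left(3 - 28 \left(-5 - 7\right)\right)} = - \frac{3655}{882 - \left(3 - -336\right)} = - \frac{3655}{882 - 339} = - \frac{3655}{543}$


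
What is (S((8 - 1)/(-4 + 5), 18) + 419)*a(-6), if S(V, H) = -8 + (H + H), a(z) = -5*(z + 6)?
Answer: 0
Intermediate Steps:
a(z) = -30 - 5*z (a(z) = -5*(6 + z) = -30 - 5*z)
S(V, H) = -8 + 2*H
(S((8 - 1)/(-4 + 5), 18) + 419)*a(-6) = ((-8 + 2*18) + 419)*(-30 - 5*(-6)) = ((-8 + 36) + 419)*(-30 + 30) = (28 + 419)*0 = 447*0 = 0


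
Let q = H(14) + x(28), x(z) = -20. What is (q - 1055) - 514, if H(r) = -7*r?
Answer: -1687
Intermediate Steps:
q = -118 (q = -7*14 - 20 = -98 - 20 = -118)
(q - 1055) - 514 = (-118 - 1055) - 514 = -1173 - 514 = -1687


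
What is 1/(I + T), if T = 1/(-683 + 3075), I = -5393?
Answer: -2392/12900055 ≈ -0.00018543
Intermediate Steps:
T = 1/2392 ≈ 0.00041806
1/(I + T) = 1/(-5393 + 1/2392) = 1/(-12900055/2392) = -2392/12900055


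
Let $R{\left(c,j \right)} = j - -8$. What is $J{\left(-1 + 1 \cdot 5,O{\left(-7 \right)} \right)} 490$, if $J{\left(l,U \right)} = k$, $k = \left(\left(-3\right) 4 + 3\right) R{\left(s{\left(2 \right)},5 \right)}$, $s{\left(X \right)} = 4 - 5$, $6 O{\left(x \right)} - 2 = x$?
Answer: $-57330$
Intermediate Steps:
$O{\left(x \right)} = \frac{1}{3} + \frac{x}{6}$
$s{\left(X \right)} = -1$ ($s{\left(X \right)} = 4 - 5 = -1$)
$R{\left(c,j \right)} = 8 + j$ ($R{\left(c,j \right)} = j + 8 = 8 + j$)
$k = -117$ ($k = \left(\left(-3\right) 4 + 3\right) \left(8 + 5\right) = \left(-12 + 3\right) 13 = \left(-9\right) 13 = -117$)
$J{\left(l,U \right)} = -117$
$J{\left(-1 + 1 \cdot 5,O{\left(-7 \right)} \right)} 490 = \left(-117\right) 490 = -57330$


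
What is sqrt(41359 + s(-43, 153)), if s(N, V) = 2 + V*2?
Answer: sqrt(41667) ≈ 204.13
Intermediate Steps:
s(N, V) = 2 + 2*V
sqrt(41359 + s(-43, 153)) = sqrt(41359 + (2 + 2*153)) = sqrt(41359 + (2 + 306)) = sqrt(41359 + 308) = sqrt(41667)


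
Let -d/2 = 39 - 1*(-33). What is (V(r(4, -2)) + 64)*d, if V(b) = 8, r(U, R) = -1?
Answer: -10368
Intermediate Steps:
d = -144 (d = -2*(39 - 1*(-33)) = -2*(39 + 33) = -2*72 = -144)
(V(r(4, -2)) + 64)*d = (8 + 64)*(-144) = 72*(-144) = -10368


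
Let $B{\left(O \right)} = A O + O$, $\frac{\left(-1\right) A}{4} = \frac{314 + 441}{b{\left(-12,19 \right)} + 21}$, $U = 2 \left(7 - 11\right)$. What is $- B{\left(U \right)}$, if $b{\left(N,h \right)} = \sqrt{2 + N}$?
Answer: $- \frac{503752}{451} + \frac{24160 i \sqrt{10}}{451} \approx -1117.0 + 169.4 i$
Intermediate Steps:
$U = -8$ ($U = 2 \left(-4\right) = -8$)
$A = - \frac{3020}{21 + i \sqrt{10}}$ ($A = - 4 \frac{314 + 441}{\sqrt{2 - 12} + 21} = - 4 \frac{755}{\sqrt{-10} + 21} = - 4 \frac{755}{i \sqrt{10} + 21} = - 4 \frac{755}{21 + i \sqrt{10}} = - \frac{3020}{21 + i \sqrt{10}} \approx -140.62 + 21.175 i$)
$B{\left(O \right)} = O + O \left(- \frac{63420}{451} + \frac{3020 i \sqrt{10}}{451}\right)$ ($B{\left(O \right)} = \left(- \frac{63420}{451} + \frac{3020 i \sqrt{10}}{451}\right) O + O = O \left(- \frac{63420}{451} + \frac{3020 i \sqrt{10}}{451}\right) + O = O + O \left(- \frac{63420}{451} + \frac{3020 i \sqrt{10}}{451}\right)$)
$- B{\left(U \right)} = - (\left(- \frac{62969}{451}\right) \left(-8\right) + \frac{3020}{451} i \left(-8\right) \sqrt{10}) = - (\frac{503752}{451} - \frac{24160 i \sqrt{10}}{451}) = - \frac{503752}{451} + \frac{24160 i \sqrt{10}}{451}$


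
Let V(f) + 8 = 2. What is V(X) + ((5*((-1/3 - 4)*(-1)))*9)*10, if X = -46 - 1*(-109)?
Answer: 1944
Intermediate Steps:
X = 63 (X = -46 + 109 = 63)
V(f) = -6 (V(f) = -8 + 2 = -6)
V(X) + ((5*((-1/3 - 4)*(-1)))*9)*10 = -6 + ((5*((-1/3 - 4)*(-1)))*9)*10 = -6 + ((5*((-1*⅓ - 4)*(-1)))*9)*10 = -6 + ((5*((-⅓ - 4)*(-1)))*9)*10 = -6 + ((5*(-13/3*(-1)))*9)*10 = -6 + ((5*(13/3))*9)*10 = -6 + ((65/3)*9)*10 = -6 + 195*10 = -6 + 1950 = 1944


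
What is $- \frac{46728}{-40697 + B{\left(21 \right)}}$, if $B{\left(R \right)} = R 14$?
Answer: $\frac{4248}{3673} \approx 1.1565$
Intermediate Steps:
$B{\left(R \right)} = 14 R$
$- \frac{46728}{-40697 + B{\left(21 \right)}} = - \frac{46728}{-40697 + 14 \cdot 21} = - \frac{46728}{-40697 + 294} = - \frac{46728}{-40403} = \left(-46728\right) \left(- \frac{1}{40403}\right) = \frac{4248}{3673}$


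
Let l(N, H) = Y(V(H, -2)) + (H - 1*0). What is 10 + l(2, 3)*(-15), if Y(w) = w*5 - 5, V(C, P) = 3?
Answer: -185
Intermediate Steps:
Y(w) = -5 + 5*w (Y(w) = 5*w - 5 = -5 + 5*w)
l(N, H) = 10 + H (l(N, H) = (-5 + 5*3) + (H - 1*0) = (-5 + 15) + (H + 0) = 10 + H)
10 + l(2, 3)*(-15) = 10 + (10 + 3)*(-15) = 10 + 13*(-15) = 10 - 195 = -185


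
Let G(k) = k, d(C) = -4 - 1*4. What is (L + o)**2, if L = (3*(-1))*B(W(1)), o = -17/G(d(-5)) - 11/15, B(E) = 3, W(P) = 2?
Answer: 833569/14400 ≈ 57.887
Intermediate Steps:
d(C) = -8 (d(C) = -4 - 4 = -8)
o = 167/120 (o = -17/(-8) - 11/15 = -17*(-1/8) - 11*1/15 = 17/8 - 11/15 = 167/120 ≈ 1.3917)
L = -9 (L = (3*(-1))*3 = -3*3 = -9)
(L + o)**2 = (-9 + 167/120)**2 = (-913/120)**2 = 833569/14400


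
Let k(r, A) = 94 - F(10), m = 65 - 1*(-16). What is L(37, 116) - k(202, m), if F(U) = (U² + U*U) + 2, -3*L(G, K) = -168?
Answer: 164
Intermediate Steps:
L(G, K) = 56 (L(G, K) = -⅓*(-168) = 56)
F(U) = 2 + 2*U² (F(U) = (U² + U²) + 2 = 2*U² + 2 = 2 + 2*U²)
m = 81 (m = 65 + 16 = 81)
k(r, A) = -108 (k(r, A) = 94 - (2 + 2*10²) = 94 - (2 + 2*100) = 94 - (2 + 200) = 94 - 1*202 = 94 - 202 = -108)
L(37, 116) - k(202, m) = 56 - 1*(-108) = 56 + 108 = 164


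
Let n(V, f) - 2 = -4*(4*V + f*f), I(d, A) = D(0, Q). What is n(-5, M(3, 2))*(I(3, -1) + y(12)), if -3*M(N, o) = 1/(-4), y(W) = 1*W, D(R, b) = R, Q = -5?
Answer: 2951/3 ≈ 983.67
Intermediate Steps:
I(d, A) = 0
y(W) = W
M(N, o) = 1/12 (M(N, o) = -⅓/(-4) = -⅓*(-¼) = 1/12)
n(V, f) = 2 - 16*V - 4*f² (n(V, f) = 2 - 4*(4*V + f*f) = 2 - 4*(4*V + f²) = 2 - 4*(f² + 4*V) = 2 + (-16*V - 4*f²) = 2 - 16*V - 4*f²)
n(-5, M(3, 2))*(I(3, -1) + y(12)) = (2 - 16*(-5) - 4*(1/12)²)*(0 + 12) = (2 + 80 - 4*1/144)*12 = (2 + 80 - 1/36)*12 = (2951/36)*12 = 2951/3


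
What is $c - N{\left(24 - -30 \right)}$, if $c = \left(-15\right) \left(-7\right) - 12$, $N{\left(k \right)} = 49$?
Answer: $44$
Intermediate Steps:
$c = 93$ ($c = 105 - 12 = 93$)
$c - N{\left(24 - -30 \right)} = 93 - 49 = 44$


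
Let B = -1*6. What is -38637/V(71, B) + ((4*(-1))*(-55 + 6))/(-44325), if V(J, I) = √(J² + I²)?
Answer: -196/44325 - 38637*√5077/5077 ≈ -542.25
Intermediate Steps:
B = -6
V(J, I) = √(I² + J²)
-38637/V(71, B) + ((4*(-1))*(-55 + 6))/(-44325) = -38637/√((-6)² + 71²) + ((4*(-1))*(-55 + 6))/(-44325) = -38637/√(36 + 5041) - 4*(-49)*(-1/44325) = -38637*√5077/5077 + 196*(-1/44325) = -38637*√5077/5077 - 196/44325 = -196/44325 - 38637*√5077/5077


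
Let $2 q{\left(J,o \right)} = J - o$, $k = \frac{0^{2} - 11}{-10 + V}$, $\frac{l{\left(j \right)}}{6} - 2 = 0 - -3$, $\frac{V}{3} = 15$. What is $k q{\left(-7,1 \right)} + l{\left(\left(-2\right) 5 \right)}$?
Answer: $\frac{1094}{35} \approx 31.257$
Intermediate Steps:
$V = 45$ ($V = 3 \cdot 15 = 45$)
$l{\left(j \right)} = 30$ ($l{\left(j \right)} = 12 + 6 \left(0 - -3\right) = 12 + 6 \left(0 + 3\right) = 12 + 6 \cdot 3 = 12 + 18 = 30$)
$k = - \frac{11}{35}$ ($k = \frac{0^{2} - 11}{-10 + 45} = \frac{0 - 11}{35} = \left(-11\right) \frac{1}{35} = - \frac{11}{35} \approx -0.31429$)
$q{\left(J,o \right)} = \frac{J}{2} - \frac{o}{2}$ ($q{\left(J,o \right)} = \frac{J - o}{2} = \frac{J}{2} - \frac{o}{2}$)
$k q{\left(-7,1 \right)} + l{\left(\left(-2\right) 5 \right)} = - \frac{11 \left(\frac{1}{2} \left(-7\right) - \frac{1}{2}\right)}{35} + 30 = - \frac{11 \left(- \frac{7}{2} - \frac{1}{2}\right)}{35} + 30 = \left(- \frac{11}{35}\right) \left(-4\right) + 30 = \frac{44}{35} + 30 = \frac{1094}{35}$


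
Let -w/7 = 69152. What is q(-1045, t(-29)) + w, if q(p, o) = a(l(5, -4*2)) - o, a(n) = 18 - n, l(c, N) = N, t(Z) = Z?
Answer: -484009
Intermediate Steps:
w = -484064 (w = -7*69152 = -484064)
q(p, o) = 26 - o (q(p, o) = (18 - (-4)*2) - o = (18 - 1*(-8)) - o = (18 + 8) - o = 26 - o)
q(-1045, t(-29)) + w = (26 - 1*(-29)) - 484064 = (26 + 29) - 484064 = 55 - 484064 = -484009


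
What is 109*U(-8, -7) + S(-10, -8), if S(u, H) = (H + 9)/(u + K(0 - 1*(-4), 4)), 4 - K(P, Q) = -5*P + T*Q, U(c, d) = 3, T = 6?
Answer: 3269/10 ≈ 326.90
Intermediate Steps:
K(P, Q) = 4 - 6*Q + 5*P (K(P, Q) = 4 - (-5*P + 6*Q) = 4 + (-6*Q + 5*P) = 4 - 6*Q + 5*P)
S(u, H) = (9 + H)/u (S(u, H) = (H + 9)/(u + (4 - 6*4 + 5*(0 - 1*(-4)))) = (9 + H)/(u + (4 - 24 + 5*(0 + 4))) = (9 + H)/(u + (4 - 24 + 5*4)) = (9 + H)/(u + (4 - 24 + 20)) = (9 + H)/(u + 0) = (9 + H)/u)
109*U(-8, -7) + S(-10, -8) = 109*3 + (9 - 8)/(-10) = 327 - 1/10*1 = 327 - 1/10 = 3269/10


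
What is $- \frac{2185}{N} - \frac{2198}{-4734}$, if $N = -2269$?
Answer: $\frac{7665526}{5370723} \approx 1.4273$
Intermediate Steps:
$- \frac{2185}{N} - \frac{2198}{-4734} = - \frac{2185}{-2269} - \frac{2198}{-4734} = \left(-2185\right) \left(- \frac{1}{2269}\right) - - \frac{1099}{2367} = \frac{2185}{2269} + \frac{1099}{2367} = \frac{7665526}{5370723}$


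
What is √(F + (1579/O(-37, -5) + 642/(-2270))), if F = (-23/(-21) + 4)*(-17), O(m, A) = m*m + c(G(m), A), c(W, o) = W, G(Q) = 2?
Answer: I*√1130459756623085/3630865 ≈ 9.2601*I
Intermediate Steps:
O(m, A) = 2 + m² (O(m, A) = m*m + 2 = m² + 2 = 2 + m²)
F = -1819/21 (F = (-23*(-1/21) + 4)*(-17) = (23/21 + 4)*(-17) = (107/21)*(-17) = -1819/21 ≈ -86.619)
√(F + (1579/O(-37, -5) + 642/(-2270))) = √(-1819/21 + (1579/(2 + (-37)²) + 642/(-2270))) = √(-1819/21 + (1579/(2 + 1369) + 642*(-1/2270))) = √(-1819/21 + (1579/1371 - 321/1135)) = √(-1819/21 + 1352074/1556085) = √(-311347229/3630865) = I*√1130459756623085/3630865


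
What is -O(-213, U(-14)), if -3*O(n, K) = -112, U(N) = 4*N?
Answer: -112/3 ≈ -37.333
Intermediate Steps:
O(n, K) = 112/3 (O(n, K) = -⅓*(-112) = 112/3)
-O(-213, U(-14)) = -1*112/3 = -112/3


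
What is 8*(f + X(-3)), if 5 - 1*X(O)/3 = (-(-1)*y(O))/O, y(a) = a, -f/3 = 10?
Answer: -144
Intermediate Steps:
f = -30 (f = -3*10 = -30)
X(O) = 12 (X(O) = 15 - 3*(-(-1)*O)/O = 15 - 3*O/O = 15 - 3*1 = 15 - 3 = 12)
8*(f + X(-3)) = 8*(-30 + 12) = 8*(-18) = -144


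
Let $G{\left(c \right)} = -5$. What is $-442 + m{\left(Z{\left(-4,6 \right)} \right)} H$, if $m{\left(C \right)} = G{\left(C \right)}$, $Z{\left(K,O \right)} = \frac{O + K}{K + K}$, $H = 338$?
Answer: $-2132$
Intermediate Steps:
$Z{\left(K,O \right)} = \frac{K + O}{2 K}$
$m{\left(C \right)} = -5$
$-442 + m{\left(Z{\left(-4,6 \right)} \right)} H = -442 - 1690 = -2132$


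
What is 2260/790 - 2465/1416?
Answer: 125281/111864 ≈ 1.1199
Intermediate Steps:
2260/790 - 2465/1416 = 2260*(1/790) - 2465*1/1416 = 226/79 - 2465/1416 = 125281/111864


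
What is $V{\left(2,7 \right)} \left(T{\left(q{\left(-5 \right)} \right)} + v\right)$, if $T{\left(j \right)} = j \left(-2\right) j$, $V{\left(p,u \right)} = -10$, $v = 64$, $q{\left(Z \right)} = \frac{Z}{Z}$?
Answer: $-620$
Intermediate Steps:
$q{\left(Z \right)} = 1$
$T{\left(j \right)} = - 2 j^{2}$ ($T{\left(j \right)} = - 2 j j = - 2 j^{2}$)
$V{\left(2,7 \right)} \left(T{\left(q{\left(-5 \right)} \right)} + v\right) = - 10 \left(- 2 \cdot 1^{2} + 64\right) = - 10 \left(\left(-2\right) 1 + 64\right) = - 10 \left(-2 + 64\right) = \left(-10\right) 62 = -620$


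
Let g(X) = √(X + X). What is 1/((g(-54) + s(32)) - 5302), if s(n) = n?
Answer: -2635/13886504 - 3*I*√3/13886504 ≈ -0.00018975 - 3.7419e-7*I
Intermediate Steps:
g(X) = √2*√X (g(X) = √(2*X) = √2*√X)
1/((g(-54) + s(32)) - 5302) = 1/((√2*√(-54) + 32) - 5302) = 1/((√2*(3*I*√6) + 32) - 5302) = 1/((6*I*√3 + 32) - 5302) = 1/((32 + 6*I*√3) - 5302) = 1/(-5270 + 6*I*√3)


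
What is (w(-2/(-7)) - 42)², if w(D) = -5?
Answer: 2209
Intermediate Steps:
(w(-2/(-7)) - 42)² = (-5 - 42)² = (-47)² = 2209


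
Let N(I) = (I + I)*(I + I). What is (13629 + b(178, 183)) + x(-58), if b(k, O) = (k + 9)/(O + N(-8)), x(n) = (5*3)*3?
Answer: 6003073/439 ≈ 13674.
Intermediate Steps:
x(n) = 45 (x(n) = 15*3 = 45)
N(I) = 4*I² (N(I) = (2*I)*(2*I) = 4*I²)
b(k, O) = (9 + k)/(256 + O) (b(k, O) = (k + 9)/(O + 4*(-8)²) = (9 + k)/(O + 4*64) = (9 + k)/(O + 256) = (9 + k)/(256 + O))
(13629 + b(178, 183)) + x(-58) = (13629 + (9 + 178)/(256 + 183)) + 45 = (13629 + 187/439) + 45 = 5983318/439 + 45 = 6003073/439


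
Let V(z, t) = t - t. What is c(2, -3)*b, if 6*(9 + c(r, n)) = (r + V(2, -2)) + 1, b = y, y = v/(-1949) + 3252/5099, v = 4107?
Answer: 248258565/19875902 ≈ 12.490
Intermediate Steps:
V(z, t) = 0
y = -14603445/9937951 (y = 4107/(-1949) + 3252/5099 = 4107*(-1/1949) + 3252*(1/5099) = -4107/1949 + 3252/5099 = -14603445/9937951 ≈ -1.4695)
b = -14603445/9937951 ≈ -1.4695
c(r, n) = -53/6 + r/6 (c(r, n) = -9 + ((r + 0) + 1)/6 = -9 + (r + 1)/6 = -9 + (1 + r)/6 = -9 + (1/6 + r/6) = -53/6 + r/6)
c(2, -3)*b = (-53/6 + (1/6)*2)*(-14603445/9937951) = (-53/6 + 1/3)*(-14603445/9937951) = -17/2*(-14603445/9937951) = 248258565/19875902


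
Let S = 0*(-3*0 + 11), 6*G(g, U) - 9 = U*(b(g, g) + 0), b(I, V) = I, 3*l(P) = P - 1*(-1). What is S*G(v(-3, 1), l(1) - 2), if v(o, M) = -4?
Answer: 0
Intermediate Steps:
l(P) = ⅓ + P/3 (l(P) = (P - 1*(-1))/3 = (P + 1)/3 = (1 + P)/3 = ⅓ + P/3)
G(g, U) = 3/2 + U*g/6 (G(g, U) = 3/2 + (U*(g + 0))/6 = 3/2 + (U*g)/6 = 3/2 + U*g/6)
S = 0 (S = 0*(0 + 11) = 0*11 = 0)
S*G(v(-3, 1), l(1) - 2) = 0*(3/2 + (⅙)*((⅓ + (⅓)*1) - 2)*(-4)) = 0*(3/2 + (⅙)*((⅓ + ⅓) - 2)*(-4)) = 0*(3/2 + (⅙)*(⅔ - 2)*(-4)) = 0*(3/2 + (⅙)*(-4/3)*(-4)) = 0*(3/2 + 8/9) = 0*(43/18) = 0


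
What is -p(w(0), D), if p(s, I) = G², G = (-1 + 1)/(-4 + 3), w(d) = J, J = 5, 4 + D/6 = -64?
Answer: 0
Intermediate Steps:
D = -408 (D = -24 + 6*(-64) = -24 - 384 = -408)
w(d) = 5
G = 0 (G = 0/(-1) = 0*(-1) = 0)
p(s, I) = 0 (p(s, I) = 0² = 0)
-p(w(0), D) = -1*0 = 0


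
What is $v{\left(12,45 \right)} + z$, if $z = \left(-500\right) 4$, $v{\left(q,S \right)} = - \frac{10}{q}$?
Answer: $- \frac{12005}{6} \approx -2000.8$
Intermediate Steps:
$z = -2000$
$v{\left(12,45 \right)} + z = - \frac{10}{12} - 2000 = \left(-10\right) \frac{1}{12} - 2000 = - \frac{5}{6} - 2000 = - \frac{12005}{6}$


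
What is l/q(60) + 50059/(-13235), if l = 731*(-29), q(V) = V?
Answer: -56714461/158820 ≈ -357.10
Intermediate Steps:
l = -21199
l/q(60) + 50059/(-13235) = -21199/60 + 50059/(-13235) = -21199*1/60 + 50059*(-1/13235) = -21199/60 - 50059/13235 = -56714461/158820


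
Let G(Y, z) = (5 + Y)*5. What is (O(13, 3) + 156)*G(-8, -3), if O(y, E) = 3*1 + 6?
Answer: -2475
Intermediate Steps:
O(y, E) = 9 (O(y, E) = 3 + 6 = 9)
G(Y, z) = 25 + 5*Y
(O(13, 3) + 156)*G(-8, -3) = (9 + 156)*(25 + 5*(-8)) = 165*(25 - 40) = 165*(-15) = -2475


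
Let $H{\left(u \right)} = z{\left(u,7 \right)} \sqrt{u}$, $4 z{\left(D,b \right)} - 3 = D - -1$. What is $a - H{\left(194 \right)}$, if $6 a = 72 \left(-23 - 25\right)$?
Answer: $-576 - \frac{99 \sqrt{194}}{2} \approx -1265.5$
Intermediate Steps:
$z{\left(D,b \right)} = 1 + \frac{D}{4}$ ($z{\left(D,b \right)} = \frac{3}{4} + \frac{D - -1}{4} = \frac{3}{4} + \frac{D + 1}{4} = \frac{3}{4} + \frac{1 + D}{4} = \frac{3}{4} + \left(\frac{1}{4} + \frac{D}{4}\right) = 1 + \frac{D}{4}$)
$a = -576$ ($a = \frac{72 \left(-23 - 25\right)}{6} = \frac{72 \left(-48\right)}{6} = \frac{1}{6} \left(-3456\right) = -576$)
$H{\left(u \right)} = \sqrt{u} \left(1 + \frac{u}{4}\right)$ ($H{\left(u \right)} = \left(1 + \frac{u}{4}\right) \sqrt{u} = \sqrt{u} \left(1 + \frac{u}{4}\right)$)
$a - H{\left(194 \right)} = -576 - \frac{\sqrt{194} \left(4 + 194\right)}{4} = -576 - \frac{1}{4} \sqrt{194} \cdot 198 = -576 - \frac{99 \sqrt{194}}{2}$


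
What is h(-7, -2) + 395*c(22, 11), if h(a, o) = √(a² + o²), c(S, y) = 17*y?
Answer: 73865 + √53 ≈ 73872.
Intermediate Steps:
h(-7, -2) + 395*c(22, 11) = √((-7)² + (-2)²) + 395*(17*11) = √(49 + 4) + 395*187 = √53 + 73865 = 73865 + √53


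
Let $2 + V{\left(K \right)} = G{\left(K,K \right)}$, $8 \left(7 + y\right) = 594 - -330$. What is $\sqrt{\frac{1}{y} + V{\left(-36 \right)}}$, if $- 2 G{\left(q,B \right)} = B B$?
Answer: $\frac{6 i \sqrt{850206}}{217} \approx 25.495 i$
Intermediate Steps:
$y = \frac{217}{2}$ ($y = -7 + \frac{594 - -330}{8} = -7 + \frac{594 + 330}{8} = -7 + \frac{1}{8} \cdot 924 = -7 + \frac{231}{2} = \frac{217}{2} \approx 108.5$)
$G{\left(q,B \right)} = - \frac{B^{2}}{2}$ ($G{\left(q,B \right)} = - \frac{B B}{2} = - \frac{B^{2}}{2}$)
$V{\left(K \right)} = -2 - \frac{K^{2}}{2}$
$\sqrt{\frac{1}{y} + V{\left(-36 \right)}} = \sqrt{\frac{1}{\frac{217}{2}} - \left(2 + \frac{\left(-36\right)^{2}}{2}\right)} = \sqrt{\frac{2}{217} - 650} = \sqrt{- \frac{141048}{217}} = \frac{6 i \sqrt{850206}}{217}$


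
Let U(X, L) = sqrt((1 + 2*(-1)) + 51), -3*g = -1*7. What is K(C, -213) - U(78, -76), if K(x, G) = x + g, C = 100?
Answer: 307/3 - 5*sqrt(2) ≈ 95.262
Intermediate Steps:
g = 7/3 (g = -(-1)*7/3 = -1/3*(-7) = 7/3 ≈ 2.3333)
U(X, L) = 5*sqrt(2) (U(X, L) = sqrt((1 - 2) + 51) = sqrt(-1 + 51) = sqrt(50) = 5*sqrt(2))
K(x, G) = 7/3 + x (K(x, G) = x + 7/3 = 7/3 + x)
K(C, -213) - U(78, -76) = (7/3 + 100) - 5*sqrt(2) = 307/3 - 5*sqrt(2)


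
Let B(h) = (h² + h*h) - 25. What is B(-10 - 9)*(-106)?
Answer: -73882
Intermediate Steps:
B(h) = -25 + 2*h² (B(h) = (h² + h²) - 25 = 2*h² - 25 = -25 + 2*h²)
B(-10 - 9)*(-106) = (-25 + 2*(-10 - 9)²)*(-106) = (-25 + 2*(-19)²)*(-106) = (-25 + 2*361)*(-106) = (-25 + 722)*(-106) = 697*(-106) = -73882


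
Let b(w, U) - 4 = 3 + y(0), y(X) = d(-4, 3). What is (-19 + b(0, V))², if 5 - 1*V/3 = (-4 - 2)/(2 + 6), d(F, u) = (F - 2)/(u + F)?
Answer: 36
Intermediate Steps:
d(F, u) = (-2 + F)/(F + u)
y(X) = 6 (y(X) = (-2 - 4)/(-4 + 3) = -6/(-1) = -1*(-6) = 6)
V = 69/4 (V = 15 - 3*(-4 - 2)/(2 + 6) = 15 - (-18)/8 = 15 - 3*(-¾) = 15 + 9/4 = 69/4 ≈ 17.250)
b(w, U) = 13 (b(w, U) = 4 + (3 + 6) = 4 + 9 = 13)
(-19 + b(0, V))² = (-19 + 13)² = (-6)² = 36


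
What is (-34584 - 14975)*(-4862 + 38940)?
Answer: -1688871602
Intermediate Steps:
(-34584 - 14975)*(-4862 + 38940) = -49559*34078 = -1688871602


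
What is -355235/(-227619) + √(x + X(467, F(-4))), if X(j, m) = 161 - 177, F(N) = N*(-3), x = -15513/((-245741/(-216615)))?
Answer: 355235/227619 + I*√826741617735091/245741 ≈ 1.5607 + 117.01*I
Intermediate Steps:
x = -3360348495/245741 (x = -15513/((-245741*(-1/216615))) = -15513/245741/216615 = -15513*216615/245741 = -3360348495/245741 ≈ -13674.)
F(N) = -3*N
X(j, m) = -16
-355235/(-227619) + √(x + X(467, F(-4))) = -355235/(-227619) + √(-3360348495/245741 - 16) = -355235*(-1/227619) + √(-3364280351/245741) = 355235/227619 + I*√826741617735091/245741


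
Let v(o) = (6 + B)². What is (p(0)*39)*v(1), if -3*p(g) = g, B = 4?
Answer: 0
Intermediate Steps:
p(g) = -g/3
v(o) = 100 (v(o) = (6 + 4)² = 10² = 100)
(p(0)*39)*v(1) = (-⅓*0*39)*100 = (0*39)*100 = 0*100 = 0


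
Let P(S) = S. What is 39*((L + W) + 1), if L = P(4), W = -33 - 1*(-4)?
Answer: -936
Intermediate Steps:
W = -29 (W = -33 + 4 = -29)
L = 4
39*((L + W) + 1) = 39*((4 - 29) + 1) = 39*(-25 + 1) = 39*(-24) = -936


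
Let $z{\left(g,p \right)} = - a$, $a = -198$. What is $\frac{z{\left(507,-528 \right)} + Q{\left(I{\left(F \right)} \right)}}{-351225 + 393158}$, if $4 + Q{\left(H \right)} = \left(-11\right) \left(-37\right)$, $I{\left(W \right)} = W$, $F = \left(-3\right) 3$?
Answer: $\frac{601}{41933} \approx 0.014332$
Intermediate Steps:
$F = -9$
$z{\left(g,p \right)} = 198$ ($z{\left(g,p \right)} = \left(-1\right) \left(-198\right) = 198$)
$Q{\left(H \right)} = 403$ ($Q{\left(H \right)} = -4 - -407 = -4 + 407 = 403$)
$\frac{z{\left(507,-528 \right)} + Q{\left(I{\left(F \right)} \right)}}{-351225 + 393158} = \frac{198 + 403}{-351225 + 393158} = \frac{601}{41933}$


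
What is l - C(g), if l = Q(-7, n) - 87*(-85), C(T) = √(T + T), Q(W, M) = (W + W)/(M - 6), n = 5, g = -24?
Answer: 7409 - 4*I*√3 ≈ 7409.0 - 6.9282*I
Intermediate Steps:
Q(W, M) = 2*W/(-6 + M) (Q(W, M) = (2*W)/(-6 + M) = 2*W/(-6 + M))
C(T) = √2*√T (C(T) = √(2*T) = √2*√T)
l = 7409 (l = 2*(-7)/(-6 + 5) - 87*(-85) = 2*(-7)/(-1) + 7395 = 2*(-7)*(-1) + 7395 = 14 + 7395 = 7409)
l - C(g) = 7409 - √2*√(-24) = 7409 - √2*2*I*√6 = 7409 - 4*I*√3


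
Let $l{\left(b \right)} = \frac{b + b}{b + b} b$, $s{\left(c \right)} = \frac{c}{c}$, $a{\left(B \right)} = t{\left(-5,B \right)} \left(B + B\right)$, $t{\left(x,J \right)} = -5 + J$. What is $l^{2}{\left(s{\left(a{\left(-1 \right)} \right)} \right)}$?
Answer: $1$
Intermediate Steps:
$a{\left(B \right)} = 2 B \left(-5 + B\right)$ ($a{\left(B \right)} = \left(-5 + B\right) \left(B + B\right) = \left(-5 + B\right) 2 B = 2 B \left(-5 + B\right)$)
$s{\left(c \right)} = 1$
$l{\left(b \right)} = b$ ($l{\left(b \right)} = \frac{2 b}{2 b} b = 2 b \frac{1}{2 b} b = 1 b = b$)
$l^{2}{\left(s{\left(a{\left(-1 \right)} \right)} \right)} = 1^{2} = 1$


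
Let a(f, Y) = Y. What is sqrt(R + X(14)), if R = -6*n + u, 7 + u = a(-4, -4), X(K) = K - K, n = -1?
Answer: I*sqrt(5) ≈ 2.2361*I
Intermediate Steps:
X(K) = 0
u = -11 (u = -7 - 4 = -11)
R = -5 (R = -6*(-1) - 11 = 6 - 11 = -5)
sqrt(R + X(14)) = sqrt(-5 + 0) = sqrt(-5) = I*sqrt(5)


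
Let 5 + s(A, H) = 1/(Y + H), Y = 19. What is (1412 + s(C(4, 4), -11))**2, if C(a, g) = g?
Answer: 126720049/64 ≈ 1.9800e+6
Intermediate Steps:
s(A, H) = -5 + 1/(19 + H)
(1412 + s(C(4, 4), -11))**2 = (1412 + (-94 - 5*(-11))/(19 - 11))**2 = (1412 + (-94 + 55)/8)**2 = (1412 + (1/8)*(-39))**2 = (1412 - 39/8)**2 = (11257/8)**2 = 126720049/64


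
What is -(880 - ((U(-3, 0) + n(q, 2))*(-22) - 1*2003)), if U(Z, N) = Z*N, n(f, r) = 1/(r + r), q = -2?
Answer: -5777/2 ≈ -2888.5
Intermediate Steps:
n(f, r) = 1/(2*r)
U(Z, N) = N*Z
-(880 - ((U(-3, 0) + n(q, 2))*(-22) - 1*2003)) = -(880 - ((0*(-3) + (1/2)/2)*(-22) - 1*2003)) = -(880 - ((0 + (1/2)*(1/2))*(-22) - 2003)) = -(880 - ((0 + 1/4)*(-22) - 2003)) = -(880 - ((1/4)*(-22) - 2003)) = -(880 - (-11/2 - 2003)) = -(880 - 1*(-4017/2)) = -(880 + 4017/2) = -1*5777/2 = -5777/2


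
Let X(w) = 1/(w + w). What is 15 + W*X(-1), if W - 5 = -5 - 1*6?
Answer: 18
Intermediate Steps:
W = -6 (W = 5 + (-5 - 1*6) = 5 + (-5 - 6) = 5 - 11 = -6)
X(w) = 1/(2*w)
15 + W*X(-1) = 15 - 3/(-1) = 15 - 3*(-1) = 15 - 6*(-½) = 15 + 3 = 18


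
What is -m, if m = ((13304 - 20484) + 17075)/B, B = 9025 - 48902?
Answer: 9895/39877 ≈ 0.24814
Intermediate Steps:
B = -39877
m = -9895/39877 (m = ((13304 - 20484) + 17075)/(-39877) = (-7180 + 17075)*(-1/39877) = 9895*(-1/39877) = -9895/39877 ≈ -0.24814)
-m = -1*(-9895/39877) = 9895/39877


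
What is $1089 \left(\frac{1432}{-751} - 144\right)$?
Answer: $- \frac{119328264}{751} \approx -1.5889 \cdot 10^{5}$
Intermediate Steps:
$1089 \left(\frac{1432}{-751} - 144\right) = 1089 \left(1432 \left(- \frac{1}{751}\right) - 144\right) = 1089 \left(- \frac{1432}{751} - 144\right) = 1089 \left(- \frac{109576}{751}\right) = - \frac{119328264}{751}$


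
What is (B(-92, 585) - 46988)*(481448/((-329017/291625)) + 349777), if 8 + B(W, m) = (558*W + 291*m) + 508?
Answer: -1833424347100101/329017 ≈ -5.5724e+9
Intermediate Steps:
B(W, m) = 500 + 291*m + 558*W (B(W, m) = -8 + ((558*W + 291*m) + 508) = -8 + ((291*m + 558*W) + 508) = -8 + (508 + 291*m + 558*W) = 500 + 291*m + 558*W)
(B(-92, 585) - 46988)*(481448/((-329017/291625)) + 349777) = ((500 + 291*585 + 558*(-92)) - 46988)*(481448/((-329017/291625)) + 349777) = ((500 + 170235 - 51336) - 46988)*(481448/((-329017*1/291625)) + 349777) = (119399 - 46988)*(481448/(-329017/291625) + 349777) = 72411*(481448*(-291625/329017) + 349777) = 72411*(-140402273000/329017 + 349777) = 72411*(-25319693791/329017) = -1833424347100101/329017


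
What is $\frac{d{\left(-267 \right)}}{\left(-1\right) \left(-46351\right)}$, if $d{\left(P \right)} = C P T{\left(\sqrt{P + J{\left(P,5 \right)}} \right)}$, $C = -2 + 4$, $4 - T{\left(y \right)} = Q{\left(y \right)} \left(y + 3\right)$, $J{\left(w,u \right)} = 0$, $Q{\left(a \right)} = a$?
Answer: $- \frac{144714}{46351} + \frac{1602 i \sqrt{267}}{46351} \approx -3.1221 + 0.56475 i$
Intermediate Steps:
$T{\left(y \right)} = 4 - y \left(3 + y\right)$ ($T{\left(y \right)} = 4 - y \left(y + 3\right) = 4 - y \left(3 + y\right)$)
$C = 2$
$d{\left(P \right)} = 2 P \left(4 - P - 3 \sqrt{P}\right)$ ($d{\left(P \right)} = 2 P \left(4 - \left(\sqrt{P + 0}\right)^{2} - 3 \sqrt{P + 0}\right) = 2 P \left(4 - \left(\sqrt{P}\right)^{2} - 3 \sqrt{P}\right) = 2 P \left(4 - P - 3 \sqrt{P}\right)$)
$\frac{d{\left(-267 \right)}}{\left(-1\right) \left(-46351\right)} = \frac{\left(-2\right) \left(-267\right) \left(-4 - 267 + 3 \sqrt{-267}\right)}{\left(-1\right) \left(-46351\right)} = \frac{\left(-2\right) \left(-267\right) \left(-4 - 267 + 3 i \sqrt{267}\right)}{46351} = \left(-2\right) \left(-267\right) \left(-4 - 267 + 3 i \sqrt{267}\right) \frac{1}{46351} = \left(-2\right) \left(-267\right) \left(-271 + 3 i \sqrt{267}\right) \frac{1}{46351} = \left(-144714 + 1602 i \sqrt{267}\right) \frac{1}{46351} = - \frac{144714}{46351} + \frac{1602 i \sqrt{267}}{46351}$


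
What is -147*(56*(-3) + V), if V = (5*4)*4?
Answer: 12936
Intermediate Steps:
V = 80 (V = 20*4 = 80)
-147*(56*(-3) + V) = -147*(56*(-3) + 80) = -147*(-168 + 80) = -147*(-88) = 12936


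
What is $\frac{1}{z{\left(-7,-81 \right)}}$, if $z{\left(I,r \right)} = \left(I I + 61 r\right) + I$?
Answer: $- \frac{1}{4899} \approx -0.00020412$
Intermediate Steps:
$z{\left(I,r \right)} = I + I^{2} + 61 r$ ($z{\left(I,r \right)} = \left(I^{2} + 61 r\right) + I = I + I^{2} + 61 r$)
$\frac{1}{z{\left(-7,-81 \right)}} = \frac{1}{-7 + \left(-7\right)^{2} + 61 \left(-81\right)} = \frac{1}{-7 + 49 - 4941} = \frac{1}{-4899} = - \frac{1}{4899}$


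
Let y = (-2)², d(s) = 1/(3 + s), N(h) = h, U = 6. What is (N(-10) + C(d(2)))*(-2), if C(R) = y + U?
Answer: 0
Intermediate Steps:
y = 4
C(R) = 10 (C(R) = 4 + 6 = 10)
(N(-10) + C(d(2)))*(-2) = (-10 + 10)*(-2) = 0*(-2) = 0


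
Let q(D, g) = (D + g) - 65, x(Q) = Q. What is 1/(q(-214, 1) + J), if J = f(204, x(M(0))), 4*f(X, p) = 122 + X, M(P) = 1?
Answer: -2/393 ≈ -0.0050891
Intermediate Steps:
f(X, p) = 61/2 + X/4 (f(X, p) = (122 + X)/4 = 61/2 + X/4)
J = 163/2 (J = 61/2 + (¼)*204 = 61/2 + 51 = 163/2 ≈ 81.500)
q(D, g) = -65 + D + g
1/(q(-214, 1) + J) = 1/((-65 - 214 + 1) + 163/2) = 1/(-278 + 163/2) = 1/(-393/2) = -2/393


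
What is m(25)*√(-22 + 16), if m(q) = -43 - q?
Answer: -68*I*√6 ≈ -166.57*I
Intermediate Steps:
m(25)*√(-22 + 16) = (-43 - 1*25)*√(-22 + 16) = (-43 - 25)*√(-6) = -68*I*√6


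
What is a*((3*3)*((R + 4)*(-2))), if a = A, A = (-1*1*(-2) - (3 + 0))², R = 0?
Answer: -72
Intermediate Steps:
A = 1 (A = (-1*(-2) - 1*3)² = (2 - 3)² = (-1)² = 1)
a = 1
a*((3*3)*((R + 4)*(-2))) = 1*((3*3)*((0 + 4)*(-2))) = 1*(9*(4*(-2))) = 1*(9*(-8)) = 1*(-72) = -72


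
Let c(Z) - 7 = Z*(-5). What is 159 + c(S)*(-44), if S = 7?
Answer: 1391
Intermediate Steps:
c(Z) = 7 - 5*Z (c(Z) = 7 + Z*(-5) = 7 - 5*Z)
159 + c(S)*(-44) = 159 + (7 - 5*7)*(-44) = 159 + (7 - 35)*(-44) = 159 - 28*(-44) = 159 + 1232 = 1391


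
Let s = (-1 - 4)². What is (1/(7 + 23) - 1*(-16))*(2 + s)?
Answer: 4329/10 ≈ 432.90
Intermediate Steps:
s = 25 (s = (-5)² = 25)
(1/(7 + 23) - 1*(-16))*(2 + s) = (1/(7 + 23) - 1*(-16))*(2 + 25) = (1/30 + 16)*27 = (481/30)*27 = 4329/10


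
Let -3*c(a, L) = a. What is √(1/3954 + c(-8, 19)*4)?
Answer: √18529762/1318 ≈ 3.2660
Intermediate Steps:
c(a, L) = -a/3
√(1/3954 + c(-8, 19)*4) = √(1/3954 - ⅓*(-8)*4) = √(1/3954 + (8/3)*4) = √(1/3954 + 32/3) = √(14059/1318) = √18529762/1318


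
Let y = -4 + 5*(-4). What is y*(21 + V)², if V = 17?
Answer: -34656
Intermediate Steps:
y = -24 (y = -4 - 20 = -24)
y*(21 + V)² = -24*(21 + 17)² = -24*38² = -24*1444 = -34656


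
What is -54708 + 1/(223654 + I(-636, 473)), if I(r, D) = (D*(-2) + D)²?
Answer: -24475429163/447383 ≈ -54708.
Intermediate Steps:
I(r, D) = D² (I(r, D) = (-2*D + D)² = (-D)² = D²)
-54708 + 1/(223654 + I(-636, 473)) = -54708 + 1/(223654 + 473²) = -54708 + 1/(223654 + 223729) = -54708 + 1/447383 = -24475429163/447383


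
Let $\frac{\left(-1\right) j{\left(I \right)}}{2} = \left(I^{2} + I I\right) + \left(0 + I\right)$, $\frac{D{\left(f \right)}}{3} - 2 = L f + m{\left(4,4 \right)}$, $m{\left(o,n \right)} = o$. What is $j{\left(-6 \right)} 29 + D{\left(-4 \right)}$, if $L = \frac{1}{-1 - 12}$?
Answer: $- \frac{49518}{13} \approx -3809.1$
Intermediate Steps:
$L = - \frac{1}{13}$ ($L = \frac{1}{-13} = - \frac{1}{13} \approx -0.076923$)
$D{\left(f \right)} = 18 - \frac{3 f}{13}$ ($D{\left(f \right)} = 6 + 3 \left(- \frac{f}{13} + 4\right) = 6 + 3 \left(4 - \frac{f}{13}\right) = 6 - \left(-12 + \frac{3 f}{13}\right) = 18 - \frac{3 f}{13}$)
$j{\left(I \right)} = - 4 I^{2} - 2 I$ ($j{\left(I \right)} = - 2 \left(\left(I^{2} + I I\right) + \left(0 + I\right)\right) = - 2 \left(\left(I^{2} + I^{2}\right) + I\right) = - 2 \left(2 I^{2} + I\right) = - 2 \left(I + 2 I^{2}\right) = - 4 I^{2} - 2 I$)
$j{\left(-6 \right)} 29 + D{\left(-4 \right)} = \left(-2\right) \left(-6\right) \left(1 + 2 \left(-6\right)\right) 29 + \left(18 - - \frac{12}{13}\right) = \left(-2\right) \left(-6\right) \left(1 - 12\right) 29 + \left(18 + \frac{12}{13}\right) = \left(-2\right) \left(-6\right) \left(-11\right) 29 + \frac{246}{13} = \left(-132\right) 29 + \frac{246}{13} = -3828 + \frac{246}{13} = - \frac{49518}{13}$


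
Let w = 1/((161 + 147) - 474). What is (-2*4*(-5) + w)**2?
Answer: 44076321/27556 ≈ 1599.5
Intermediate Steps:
w = -1/166 (w = 1/(308 - 474) = 1/(-166) = -1/166 ≈ -0.0060241)
(-2*4*(-5) + w)**2 = (-2*4*(-5) - 1/166)**2 = (-8*(-5) - 1/166)**2 = (40 - 1/166)**2 = (6639/166)**2 = 44076321/27556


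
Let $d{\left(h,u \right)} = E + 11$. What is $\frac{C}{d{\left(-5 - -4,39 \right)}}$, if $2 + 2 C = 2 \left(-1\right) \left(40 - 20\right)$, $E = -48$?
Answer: $\frac{21}{37} \approx 0.56757$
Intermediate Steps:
$C = -21$ ($C = -1 + \frac{2 \left(-1\right) \left(40 - 20\right)}{2} = -1 + \frac{\left(-2\right) 20}{2} = -1 + \frac{1}{2} \left(-40\right) = -1 - 20 = -21$)
$d{\left(h,u \right)} = -37$ ($d{\left(h,u \right)} = -48 + 11 = -37$)
$\frac{C}{d{\left(-5 - -4,39 \right)}} = - \frac{21}{-37} = \left(-21\right) \left(- \frac{1}{37}\right) = \frac{21}{37}$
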